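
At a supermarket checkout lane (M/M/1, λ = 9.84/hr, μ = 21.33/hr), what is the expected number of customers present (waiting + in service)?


ρ = λ/μ = 9.84/21.33 = 0.4613
L = ρ/(1−ρ) = 0.4613/(1 − 0.4613) = 0.4613/0.5387 = 0.8564

Final: 0.8564


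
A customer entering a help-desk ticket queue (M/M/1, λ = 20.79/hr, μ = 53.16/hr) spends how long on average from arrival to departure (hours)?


W = 1/(μ−λ) = 1/(53.16 − 20.79) = 1/32.37 = 0.03089 hr

Final: 0.03089 hr


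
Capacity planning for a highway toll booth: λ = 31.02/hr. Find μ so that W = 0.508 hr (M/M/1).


W = 1/(μ−λ) ⇒ μ − λ = 1/W = 1/0.508 = 1.9685
μ = λ + 1/W = 31.02 + 1.9685 = 32.9885 per hr

Final: 32.9885 /hr


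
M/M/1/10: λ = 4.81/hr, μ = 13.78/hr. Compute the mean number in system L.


ρ = 4.81/13.78 = 0.3491
L = ρ[1 − (K+1)ρ^K + Kρ^(K+1)] / [(1−ρ)(1−ρ^(K+1))]
Numerator: 0.3491·(1 − 11·0.00002685 + 10·0.000009372) = 0.348986
Denominator: (0.6509)·(0.999991) = 0.650937
L = 0.348986/0.650937 = 0.5361

Final: 0.5361


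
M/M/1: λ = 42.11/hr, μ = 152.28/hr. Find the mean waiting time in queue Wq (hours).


ρ = 42.11/152.28 = 0.2765
Wq = ρ/(μ−λ) = 0.2765/(152.28 − 42.11) = 0.2765/110.17 = 0.002510 hr

Final: 0.002510 hr


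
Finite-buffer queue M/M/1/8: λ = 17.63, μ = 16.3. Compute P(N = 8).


ρ = λ/μ = 17.63/16.3 = 1.0816
P_K = (1−ρ)ρ^K/(1−ρ^(K+1)) = (-0.08160·1.872913)/(1 − 2.025734)
= -0.152821/-1.025734 = 0.148987

Final: 0.148987


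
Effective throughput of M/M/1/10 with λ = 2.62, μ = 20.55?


ρ = 0.1275; P_K = (1−ρ)ρ^10/(1−ρ^11) = 9.901e-10
λ_eff = λ(1 − P_K) = 2.62·(1 − 9.901e-10) = 2.62·1.000000 = 2.6200 /hr

Final: 2.6200 /hr


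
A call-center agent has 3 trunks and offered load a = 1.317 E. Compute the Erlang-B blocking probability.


B(c,a) = (a^c/c!) / Σ_{k=0}^{c} a^k/k!
a^3/3! = 0.380720
Σ terms (k=0..3): 1.00000 + 1.31700 + 0.86724 + 0.38072 = 3.564965
B = 0.380720/3.564965 = 0.106795

Final: 0.106795


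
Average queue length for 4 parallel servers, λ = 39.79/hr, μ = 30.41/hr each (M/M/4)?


a = λ/μ = 1.3085; ρ = a/4 = 0.3271
P₀ = 0.268866
Lq = P₀·a^c·ρ / (c!·(1−ρ)²) = 0.268866·2.93110·0.3271/(24·0.45278)
= 0.02372

Final: 0.02372


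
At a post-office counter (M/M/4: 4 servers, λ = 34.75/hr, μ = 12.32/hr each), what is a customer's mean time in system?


a = 2.8206; ρ = 0.7052; P₀ = 0.048820
Lq = P₀·a^c·ρ/(c!(1−ρ)²) = 1.04438
Wq = Lq/λ = 1.04438/34.75 = 0.03005 hr
W = Wq + 1/μ = 0.03005 + 0.08117 = 0.11122 hr

Final: 0.11122 hr


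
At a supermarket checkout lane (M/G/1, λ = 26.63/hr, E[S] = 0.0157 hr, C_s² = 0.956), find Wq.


ρ = λ·E[S] = 26.63·0.0157 = 0.4181
E[S²] = E[S]²(1+C_s²) = 0.0157²·(1+0.956) = 0.0004821
Wq = λ·E[S²]/(2(1−ρ)) = 26.63·0.0004821/(2·0.5819) = 0.01103 hr

Final: 0.01103 hr


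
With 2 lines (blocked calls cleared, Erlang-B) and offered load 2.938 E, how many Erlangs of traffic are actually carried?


B(2,2.938) = 0.522893 (Erlang-B)
Carried load = a(1 − B) = 2.938·(1 − 0.522893) = 2.938·0.477107 = 1.4017 E

Final: 1.4017 Erlangs


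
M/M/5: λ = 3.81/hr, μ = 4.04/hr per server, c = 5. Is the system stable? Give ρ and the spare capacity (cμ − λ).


Total capacity cμ = 5·4.04 = 20.20/hr
ρ = λ/(cμ) = 3.81/20.20 = 0.1886
Stable ⇔ ρ < 1: YES
Spare capacity = cμ − λ = 20.20 − 3.81 = 16.39/hr

Final: ρ = 0.1886; stable; margin = 16.39/hr


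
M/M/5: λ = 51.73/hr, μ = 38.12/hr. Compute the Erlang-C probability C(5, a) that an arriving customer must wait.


a = λ/μ = 1.3570; ρ = a/5 = 0.2714
P₀ = 0.257186 (from M/M/c formula)
C(c,a) = [a^c/(c!(1−ρ))]·P₀ = [4.60201/(120·0.7286)]·0.257186
= 0.05264·0.257186 = 0.013537

Final: 0.013537


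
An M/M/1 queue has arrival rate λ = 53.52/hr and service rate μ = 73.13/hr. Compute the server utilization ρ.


ρ = λ/μ = 53.52/73.13 = 0.7318

Final: 0.7318


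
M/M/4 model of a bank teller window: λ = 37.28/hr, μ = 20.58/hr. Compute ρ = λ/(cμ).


ρ = λ/(cμ) = 37.28/(4·20.58) = 37.28/82.32 = 0.4529

Final: 0.4529


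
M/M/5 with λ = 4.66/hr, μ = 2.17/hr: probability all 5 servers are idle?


a = λ/μ = 4.66/2.17 = 2.1475; ρ = a/c = 0.4295
Σ_{k=0}^{4} a^k/k! (terms k=0..4) = 1.00000 + 2.14747 + 2.30580 + 1.65054 + 0.88612 = 7.98994
Tail: a^5/(5!(1−ρ)) = 45.66999/(120·0.5705) = 0.66710
P₀ = 1/(7.98994 + 0.66710) = 1/8.65703 = 0.115513

Final: 0.115513


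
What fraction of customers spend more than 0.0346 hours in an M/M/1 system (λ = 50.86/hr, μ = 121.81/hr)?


W ~ Exponential(μ−λ) for M/M/1.
μ − λ = 121.81 − 50.86 = 70.9500
P(W > t) = e^{−(μ−λ)t} = e^{−2.4549} = 0.085874

Final: 0.085874


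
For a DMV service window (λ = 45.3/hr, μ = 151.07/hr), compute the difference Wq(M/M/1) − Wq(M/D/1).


ρ = 45.3/151.07 = 0.2999
Wq(M/M/1) = ρ/(μ−λ) = 0.2999/105.77 = 0.002835 hr
Wq(M/D/1) = ρ/(2(μ−λ)) = 0.001418 hr
Savings = 0.002835 − 0.001418 = 0.001418 hr

Final: 0.001418 hr


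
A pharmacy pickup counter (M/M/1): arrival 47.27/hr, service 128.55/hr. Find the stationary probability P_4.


ρ = 47.27/128.55 = 0.3677
P_n = (1−ρ)·ρ^n = (1 − 0.3677)·0.3677^4 = 0.6323·0.018283 = 0.011560

Final: 0.011560


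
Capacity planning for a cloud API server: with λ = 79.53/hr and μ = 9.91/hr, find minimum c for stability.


Stability requires cμ > λ ⇔ c > λ/μ.
λ/μ = 79.53/9.91 = 8.0252
Minimum integer c = ⌊8.0252⌋ + 1 = 9
Check: 9·9.91 = 89.19 > 79.53, while 8·9.91 = 79.28 ≤ 79.53

Final: 9 servers


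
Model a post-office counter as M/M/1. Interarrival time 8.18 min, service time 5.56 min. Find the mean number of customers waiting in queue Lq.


λ = 60/8.18 = 7.3350 /hr
μ = 60/5.56 = 10.7914 /hr
ρ = λ/μ = 7.3350/10.7914 = 0.6797
Lq = ρ²/(1−ρ) = 0.4620/0.3203 = 1.4424

Final: 1.4424


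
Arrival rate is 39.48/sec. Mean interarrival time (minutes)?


Mean interarrival time = 1/λ = 1/39.48 second = 0.02533 second
In minutes: 0.02533 × 0.0166667 = 0.0004222 min

Final: 0.0004222 min


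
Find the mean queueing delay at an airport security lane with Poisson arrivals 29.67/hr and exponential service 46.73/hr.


ρ = 29.67/46.73 = 0.6349
Wq = ρ/(μ−λ) = 0.6349/(46.73 − 29.67) = 0.6349/17.06 = 0.03722 hr

Final: 0.03722 hr


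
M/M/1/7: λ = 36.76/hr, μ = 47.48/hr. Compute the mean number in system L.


ρ = 36.76/47.48 = 0.7742
L = ρ[1 − (K+1)ρ^K + Kρ^(K+1)] / [(1−ρ)(1−ρ^(K+1))]
Numerator: 0.7742·(1 − 8·0.166745 + 7·0.129098) = 0.441090
Denominator: (0.2258)·(0.870902) = 0.196632
L = 0.441090/0.196632 = 2.2432

Final: 2.2432


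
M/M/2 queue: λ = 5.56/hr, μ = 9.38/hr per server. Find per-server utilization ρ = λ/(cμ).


ρ = λ/(cμ) = 5.56/(2·9.38) = 5.56/18.76 = 0.2964

Final: 0.2964


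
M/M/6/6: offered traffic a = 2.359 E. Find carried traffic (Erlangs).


B(6,2.359) = 0.022865 (Erlang-B)
Carried load = a(1 − B) = 2.359·(1 − 0.022865) = 2.359·0.977135 = 2.3051 E

Final: 2.3051 Erlangs


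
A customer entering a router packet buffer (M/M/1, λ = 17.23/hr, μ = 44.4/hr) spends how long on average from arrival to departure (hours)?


W = 1/(μ−λ) = 1/(44.4 − 17.23) = 1/27.17 = 0.03681 hr

Final: 0.03681 hr


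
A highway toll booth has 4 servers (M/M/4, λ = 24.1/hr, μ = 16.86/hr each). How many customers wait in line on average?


a = λ/μ = 1.4294; ρ = a/4 = 0.3574
P₀ = 0.237615
Lq = P₀·a^c·ρ / (c!·(1−ρ)²) = 0.237615·4.17482·0.3574/(24·0.41299)
= 0.03576

Final: 0.03576


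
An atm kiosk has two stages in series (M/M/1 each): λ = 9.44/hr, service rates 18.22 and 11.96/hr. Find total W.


Each node sees arrival rate λ = 9.44/hr (tandem ⇒ throughput preserved).
W₁ = 1/(μ₁−λ) = 1/(18.22−9.44) = 0.11390 hr
W₂ = 1/(μ₂−λ) = 1/(11.96−9.44) = 0.39683 hr
W_total = W₁ + W₂ = 0.11390 + 0.39683 = 0.51072 hr

Final: 0.51072 hr


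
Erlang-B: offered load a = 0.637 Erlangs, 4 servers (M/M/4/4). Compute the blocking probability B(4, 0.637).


B(c,a) = (a^c/c!) / Σ_{k=0}^{c} a^k/k!
a^4/4! = 0.006860
Σ terms (k=0..4): 1.00000 + 0.63700 + 0.20288 + 0.04308 + 0.006860 = 1.889824
B = 0.006860/1.889824 = 0.003630

Final: 0.003630


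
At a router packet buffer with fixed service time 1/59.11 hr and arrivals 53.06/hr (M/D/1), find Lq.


ρ = 53.06/59.11 = 0.8976
M/D/1: Lq = ρ²/(2(1−ρ)) = 0.8058/(2·0.1024) = 3.93630

Final: 3.93630


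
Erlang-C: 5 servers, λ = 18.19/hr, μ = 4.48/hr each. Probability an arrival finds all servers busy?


a = λ/μ = 4.0603; ρ = a/5 = 0.8121
P₀ = 0.011805 (from M/M/c formula)
C(c,a) = [a^c/(c!(1−ρ))]·P₀ = [1103.50276/(120·0.1879)]·0.011805
= 48.92807·0.011805 = 0.577585

Final: 0.577585


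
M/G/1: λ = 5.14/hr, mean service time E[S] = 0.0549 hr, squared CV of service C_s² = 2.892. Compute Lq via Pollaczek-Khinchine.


ρ = λ·E[S] = 5.14·0.0549 = 0.2822
Lq = ρ²(1+C_s²)/(2(1−ρ)) = 0.07963·(1+2.892)/(2·0.7178)
= 0.07963·3.8920/1.4356 = 0.21587

Final: 0.21587


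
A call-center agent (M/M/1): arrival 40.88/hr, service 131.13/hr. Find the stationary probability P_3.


ρ = 40.88/131.13 = 0.3118
P_n = (1−ρ)·ρ^n = (1 − 0.3118)·0.3118^3 = 0.6882·0.030299 = 0.020853

Final: 0.020853


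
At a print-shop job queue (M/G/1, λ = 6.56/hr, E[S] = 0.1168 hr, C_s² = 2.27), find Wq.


ρ = λ·E[S] = 6.56·0.1168 = 0.7662
E[S²] = E[S]²(1+C_s²) = 0.1168²·(1+2.27) = 0.044610
Wq = λ·E[S²]/(2(1−ρ)) = 6.56·0.044610/(2·0.2338) = 0.62586 hr

Final: 0.62586 hr


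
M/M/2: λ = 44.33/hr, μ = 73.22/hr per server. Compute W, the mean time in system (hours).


a = 0.6054; ρ = 0.3027; P₀ = 0.535252
Lq = P₀·a^c·ρ/(c!(1−ρ)²) = 0.06108
Wq = Lq/λ = 0.06108/44.33 = 0.001378 hr
W = Wq + 1/μ = 0.001378 + 0.01366 = 0.01504 hr

Final: 0.01504 hr


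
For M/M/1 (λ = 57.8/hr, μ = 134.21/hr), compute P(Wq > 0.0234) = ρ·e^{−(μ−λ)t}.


ρ = 57.8/134.21 = 0.4307
P(Wq > t) = ρ·e^{−(μ−λ)t} = 0.4307·e^{−1.7880}
= 0.4307·0.167295 = 0.072049

Final: 0.072049


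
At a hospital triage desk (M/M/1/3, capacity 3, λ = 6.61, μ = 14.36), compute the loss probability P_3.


ρ = λ/μ = 6.61/14.36 = 0.4603
P_K = (1−ρ)ρ^K/(1−ρ^(K+1)) = (0.5397·0.097531)/(1 − 0.044894)
= 0.052637/0.955106 = 0.055111

Final: 0.055111


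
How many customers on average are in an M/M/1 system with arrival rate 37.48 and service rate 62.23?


ρ = λ/μ = 37.48/62.23 = 0.6023
L = ρ/(1−ρ) = 0.6023/(1 − 0.6023) = 0.6023/0.3977 = 1.5143

Final: 1.5143


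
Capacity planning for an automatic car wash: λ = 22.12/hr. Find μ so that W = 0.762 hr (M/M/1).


W = 1/(μ−λ) ⇒ μ − λ = 1/W = 1/0.762 = 1.3123
μ = λ + 1/W = 22.12 + 1.3123 = 23.4323 per hr

Final: 23.4323 /hr


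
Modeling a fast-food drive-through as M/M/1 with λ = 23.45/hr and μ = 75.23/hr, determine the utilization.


ρ = λ/μ = 23.45/75.23 = 0.3117

Final: 0.3117


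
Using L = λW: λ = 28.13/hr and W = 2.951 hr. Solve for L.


L = λW = 28.13·2.951 = 83.0116

Final: 83.0116


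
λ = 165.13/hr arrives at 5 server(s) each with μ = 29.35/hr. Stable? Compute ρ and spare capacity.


Total capacity cμ = 5·29.35 = 146.75/hr
ρ = λ/(cμ) = 165.13/146.75 = 1.1252
Stable ⇔ ρ < 1: NO
Spare capacity = cμ − λ = 146.75 − 165.13 = -18.38/hr

Final: ρ = 1.1252; unstable; margin = -18.38/hr


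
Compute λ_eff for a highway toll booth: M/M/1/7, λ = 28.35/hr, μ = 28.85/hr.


ρ = 0.9827; P_K = (1−ρ)ρ^7/(1−ρ^8) = 0.117486
λ_eff = λ(1 − P_K) = 28.35·(1 − 0.117486) = 28.35·0.882514 = 25.0193 /hr

Final: 25.0193 /hr


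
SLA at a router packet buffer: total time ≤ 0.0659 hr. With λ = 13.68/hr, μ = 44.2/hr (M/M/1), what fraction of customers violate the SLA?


W ~ Exponential(μ−λ) for M/M/1.
μ − λ = 44.2 − 13.68 = 30.5200
P(W > t) = e^{−(μ−λ)t} = e^{−2.0113} = 0.133819

Final: 0.133819


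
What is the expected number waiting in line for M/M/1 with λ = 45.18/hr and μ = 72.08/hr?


ρ = 45.18/72.08 = 0.6268
Lq = ρ²/(1−ρ) = 0.3929/0.3732 = 1.0528

Final: 1.0528


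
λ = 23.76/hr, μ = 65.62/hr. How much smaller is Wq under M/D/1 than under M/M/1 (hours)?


ρ = 23.76/65.62 = 0.3621
Wq(M/M/1) = ρ/(μ−λ) = 0.3621/41.86 = 0.008650 hr
Wq(M/D/1) = ρ/(2(μ−λ)) = 0.004325 hr
Savings = 0.008650 − 0.004325 = 0.004325 hr

Final: 0.004325 hr


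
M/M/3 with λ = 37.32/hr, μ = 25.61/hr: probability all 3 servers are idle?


a = λ/μ = 37.32/25.61 = 1.4572; ρ = a/c = 0.4857
Σ_{k=0}^{2} a^k/k! (terms k=0..2) = 1.00000 + 1.45724 + 1.06178 = 3.51902
Tail: a^3/(3!(1−ρ)) = 3.09454/(6·0.5143) = 1.00293
P₀ = 1/(3.51902 + 1.00293) = 1/4.52195 = 0.221144

Final: 0.221144


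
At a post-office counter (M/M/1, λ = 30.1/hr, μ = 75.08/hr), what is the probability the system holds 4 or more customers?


ρ = 30.1/75.08 = 0.4009
P(N ≥ n) = ρ^n = 0.4009^4 = 0.025833

Final: 0.025833


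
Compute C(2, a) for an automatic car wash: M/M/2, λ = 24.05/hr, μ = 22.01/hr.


a = λ/μ = 1.0927; ρ = a/2 = 0.5463
P₀ = 0.293374 (from M/M/c formula)
C(c,a) = [a^c/(c!(1−ρ))]·P₀ = [1.19396/(2·0.4537)]·0.293374
= 1.31593·0.293374 = 0.386060

Final: 0.386060


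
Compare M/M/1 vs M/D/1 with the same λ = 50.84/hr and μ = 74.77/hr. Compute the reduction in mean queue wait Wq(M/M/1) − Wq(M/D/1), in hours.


ρ = 50.84/74.77 = 0.6800
Wq(M/M/1) = ρ/(μ−λ) = 0.6800/23.93 = 0.02841 hr
Wq(M/D/1) = ρ/(2(μ−λ)) = 0.01421 hr
Savings = 0.02841 − 0.01421 = 0.01421 hr

Final: 0.01421 hr


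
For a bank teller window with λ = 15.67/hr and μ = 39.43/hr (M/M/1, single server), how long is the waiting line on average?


ρ = 15.67/39.43 = 0.3974
Lq = ρ²/(1−ρ) = 0.1579/0.6026 = 0.2621

Final: 0.2621


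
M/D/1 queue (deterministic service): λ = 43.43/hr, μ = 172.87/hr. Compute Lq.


ρ = 43.43/172.87 = 0.2512
M/D/1: Lq = ρ²/(2(1−ρ)) = 0.06312/(2·0.7488) = 0.04215

Final: 0.04215


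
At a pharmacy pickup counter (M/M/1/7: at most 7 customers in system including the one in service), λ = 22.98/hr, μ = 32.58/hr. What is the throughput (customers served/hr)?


ρ = 0.7053; P_K = (1−ρ)ρ^7/(1−ρ^8) = 0.027263
λ_eff = λ(1 − P_K) = 22.98·(1 − 0.027263) = 22.98·0.972737 = 22.3535 /hr

Final: 22.3535 /hr


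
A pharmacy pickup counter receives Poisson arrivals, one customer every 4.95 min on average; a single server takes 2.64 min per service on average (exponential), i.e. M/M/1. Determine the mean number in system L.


λ = 60/4.95 = 12.1212 /hr
μ = 60/2.64 = 22.7273 /hr
ρ = λ/μ = 12.1212/22.7273 = 0.5333
L = ρ/(1−ρ) = 0.5333/0.4667 = 1.1429

Final: 1.1429


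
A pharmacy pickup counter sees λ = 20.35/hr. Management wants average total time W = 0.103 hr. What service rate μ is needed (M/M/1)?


W = 1/(μ−λ) ⇒ μ − λ = 1/W = 1/0.103 = 9.7087
μ = λ + 1/W = 20.35 + 9.7087 = 30.0587 per hr

Final: 30.0587 /hr


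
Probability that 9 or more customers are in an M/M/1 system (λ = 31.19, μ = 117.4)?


ρ = 31.19/117.4 = 0.2657
P(N ≥ n) = ρ^n = 0.2657^9 = 0.000006594

Final: 0.000006594


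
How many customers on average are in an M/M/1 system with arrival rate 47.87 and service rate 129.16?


ρ = λ/μ = 47.87/129.16 = 0.3706
L = ρ/(1−ρ) = 0.3706/(1 − 0.3706) = 0.3706/0.6294 = 0.5889

Final: 0.5889


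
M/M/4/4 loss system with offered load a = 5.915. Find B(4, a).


B(c,a) = (a^c/c!) / Σ_{k=0}^{c} a^k/k!
a^4/4! = 51.004413
Σ terms (k=0..4): 1.00000 + 5.91500 + 17.49361 + 34.49157 + 51.00441 = 109.904598
B = 51.004413/109.904598 = 0.464079

Final: 0.464079


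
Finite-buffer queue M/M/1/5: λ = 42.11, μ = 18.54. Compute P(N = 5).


ρ = λ/μ = 42.11/18.54 = 2.2713
P_K = (1−ρ)ρ^K/(1−ρ^(K+1)) = (-1.2713·60.447391)/(1 − 137.294478)
= -76.847087/-136.294478 = 0.563831

Final: 0.563831


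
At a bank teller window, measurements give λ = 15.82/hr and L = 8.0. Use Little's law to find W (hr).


W = L/λ = 8.0/15.82 = 0.5057 hr

Final: 0.5057 hr


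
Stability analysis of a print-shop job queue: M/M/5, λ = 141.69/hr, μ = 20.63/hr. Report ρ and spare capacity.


Total capacity cμ = 5·20.63 = 103.15/hr
ρ = λ/(cμ) = 141.69/103.15 = 1.3736
Stable ⇔ ρ < 1: NO
Spare capacity = cμ − λ = 103.15 − 141.69 = -38.54/hr

Final: ρ = 1.3736; unstable; margin = -38.54/hr


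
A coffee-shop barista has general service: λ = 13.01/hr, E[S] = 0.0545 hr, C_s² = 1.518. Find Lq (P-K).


ρ = λ·E[S] = 13.01·0.0545 = 0.7090
Lq = ρ²(1+C_s²)/(2(1−ρ)) = 0.5027·(1+1.518)/(2·0.2910)
= 0.5027·2.5180/0.5819 = 2.17544

Final: 2.17544


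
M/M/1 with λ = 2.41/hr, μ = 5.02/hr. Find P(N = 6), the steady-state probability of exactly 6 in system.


ρ = 2.41/5.02 = 0.4801
P_n = (1−ρ)·ρ^n = (1 − 0.4801)·0.4801^6 = 0.5199·0.012243 = 0.006365

Final: 0.006365


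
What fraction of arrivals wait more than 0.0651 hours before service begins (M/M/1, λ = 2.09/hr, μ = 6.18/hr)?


ρ = 2.09/6.18 = 0.3382
P(Wq > t) = ρ·e^{−(μ−λ)t} = 0.3382·e^{−0.2663}
= 0.3382·0.766241 = 0.259133

Final: 0.259133


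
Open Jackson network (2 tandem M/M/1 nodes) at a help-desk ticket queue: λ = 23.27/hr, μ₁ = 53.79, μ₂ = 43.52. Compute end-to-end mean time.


Each node sees arrival rate λ = 23.27/hr (tandem ⇒ throughput preserved).
W₁ = 1/(μ₁−λ) = 1/(53.79−23.27) = 0.03277 hr
W₂ = 1/(μ₂−λ) = 1/(43.52−23.27) = 0.04938 hr
W_total = W₁ + W₂ = 0.03277 + 0.04938 = 0.08215 hr

Final: 0.08215 hr


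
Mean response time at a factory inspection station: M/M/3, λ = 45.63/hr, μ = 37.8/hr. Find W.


a = 1.2071; ρ = 0.4024; P₀ = 0.291859
Lq = P₀·a^c·ρ/(c!(1−ρ)²) = 0.09640
Wq = Lq/λ = 0.09640/45.63 = 0.002113 hr
W = Wq + 1/μ = 0.002113 + 0.02646 = 0.02857 hr

Final: 0.02857 hr


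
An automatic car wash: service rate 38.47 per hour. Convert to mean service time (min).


Mean service time = 1/μ = 1/38.47 hour = 0.02599 hour
In minutes: 0.02599 × 60 = 1.5597 min

Final: 1.5597 min


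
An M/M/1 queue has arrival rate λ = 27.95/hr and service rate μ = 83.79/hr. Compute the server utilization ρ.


ρ = λ/μ = 27.95/83.79 = 0.3336

Final: 0.3336


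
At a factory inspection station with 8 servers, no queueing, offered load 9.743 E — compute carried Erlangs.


B(8,9.743) = 0.326135 (Erlang-B)
Carried load = a(1 − B) = 9.743·(1 − 0.326135) = 9.743·0.673865 = 6.5655 E

Final: 6.5655 Erlangs


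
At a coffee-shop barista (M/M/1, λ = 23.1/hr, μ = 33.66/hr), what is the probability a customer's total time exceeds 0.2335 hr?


W ~ Exponential(μ−λ) for M/M/1.
μ − λ = 33.66 − 23.1 = 10.5600
P(W > t) = e^{−(μ−λ)t} = e^{−2.4658} = 0.084944

Final: 0.084944


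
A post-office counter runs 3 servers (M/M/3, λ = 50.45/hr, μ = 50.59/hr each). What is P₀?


a = λ/μ = 50.45/50.59 = 0.9972; ρ = a/c = 0.3324
Σ_{k=0}^{2} a^k/k! (terms k=0..2) = 1.00000 + 0.99723 + 0.49724 = 2.49447
Tail: a^3/(3!(1−ρ)) = 0.99172/(6·0.6676) = 0.24759
P₀ = 1/(2.49447 + 0.24759) = 1/2.74206 = 0.364690

Final: 0.364690


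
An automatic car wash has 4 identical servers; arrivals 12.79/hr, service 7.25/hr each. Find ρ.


ρ = λ/(cμ) = 12.79/(4·7.25) = 12.79/29.00 = 0.4410

Final: 0.4410


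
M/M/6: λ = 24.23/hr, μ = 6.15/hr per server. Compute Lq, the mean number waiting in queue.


a = λ/μ = 3.9398; ρ = a/6 = 0.6566
P₀ = 0.017866
Lq = P₀·a^c·ρ / (c!·(1−ρ)²) = 0.017866·3739.98440·0.6566/(720·0.11790)
= 0.51689

Final: 0.51689


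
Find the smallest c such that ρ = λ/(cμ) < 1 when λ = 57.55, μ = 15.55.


Stability requires cμ > λ ⇔ c > λ/μ.
λ/μ = 57.55/15.55 = 3.7010
Minimum integer c = ⌊3.7010⌋ + 1 = 4
Check: 4·15.55 = 62.20 > 57.55, while 3·15.55 = 46.65 ≤ 57.55

Final: 4 servers


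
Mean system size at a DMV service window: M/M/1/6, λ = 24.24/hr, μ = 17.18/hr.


ρ = 24.24/17.18 = 1.4109
L = ρ[1 − (K+1)ρ^K + Kρ^(K+1)] / [(1−ρ)(1−ρ^(K+1))]
Numerator: 1.4109·(1 − 7·7.889632 + 6·11.131820) = 17.726382
Denominator: (-0.4109)·(-10.131820) = 4.163600
L = 17.726382/4.163600 = 4.2575

Final: 4.2575


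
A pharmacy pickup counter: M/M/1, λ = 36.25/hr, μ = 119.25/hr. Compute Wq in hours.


ρ = 36.25/119.25 = 0.3040
Wq = ρ/(μ−λ) = 0.3040/(119.25 − 36.25) = 0.3040/83.00 = 0.003662 hr

Final: 0.003662 hr


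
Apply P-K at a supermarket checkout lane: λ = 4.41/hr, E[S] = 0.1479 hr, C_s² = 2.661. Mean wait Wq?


ρ = λ·E[S] = 4.41·0.1479 = 0.6522
E[S²] = E[S]²(1+C_s²) = 0.1479²·(1+2.661) = 0.080082
Wq = λ·E[S²]/(2(1−ρ)) = 4.41·0.080082/(2·0.3478) = 0.50777 hr

Final: 0.50777 hr


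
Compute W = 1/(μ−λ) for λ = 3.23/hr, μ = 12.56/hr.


W = 1/(μ−λ) = 1/(12.56 − 3.23) = 1/9.33 = 0.1072 hr

Final: 0.1072 hr


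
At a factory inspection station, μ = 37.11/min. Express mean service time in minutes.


Mean service time = 1/μ = 1/37.11 minute = 0.02695 minute
In minutes: 0.02695 × 1 = 0.02695 min

Final: 0.02695 min


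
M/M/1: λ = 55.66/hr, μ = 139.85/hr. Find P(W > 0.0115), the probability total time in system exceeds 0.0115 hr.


W ~ Exponential(μ−λ) for M/M/1.
μ − λ = 139.85 − 55.66 = 84.1900
P(W > t) = e^{−(μ−λ)t} = e^{−0.9682} = 0.379772

Final: 0.379772


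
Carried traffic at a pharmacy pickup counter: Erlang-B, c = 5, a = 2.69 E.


B(5,2.69) = 0.084397 (Erlang-B)
Carried load = a(1 − B) = 2.69·(1 − 0.084397) = 2.69·0.915603 = 2.4630 E

Final: 2.4630 Erlangs


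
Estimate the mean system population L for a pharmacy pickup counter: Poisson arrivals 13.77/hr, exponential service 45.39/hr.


ρ = λ/μ = 13.77/45.39 = 0.3034
L = ρ/(1−ρ) = 0.3034/(1 − 0.3034) = 0.3034/0.6966 = 0.4355

Final: 0.4355


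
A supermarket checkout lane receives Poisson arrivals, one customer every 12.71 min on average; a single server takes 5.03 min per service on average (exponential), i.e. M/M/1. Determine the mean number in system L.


λ = 60/12.71 = 4.7207 /hr
μ = 60/5.03 = 11.9284 /hr
ρ = λ/μ = 4.7207/11.9284 = 0.3958
L = ρ/(1−ρ) = 0.3958/0.6042 = 0.6549

Final: 0.6549


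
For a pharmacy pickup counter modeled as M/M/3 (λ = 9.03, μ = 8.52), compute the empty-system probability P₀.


a = λ/μ = 9.03/8.52 = 1.0599; ρ = a/c = 0.3533
Σ_{k=0}^{2} a^k/k! (terms k=0..2) = 1.00000 + 1.05986 + 0.56165 = 2.62151
Tail: a^3/(3!(1−ρ)) = 1.19054/(6·0.6467) = 0.30682
P₀ = 1/(2.62151 + 0.30682) = 1/2.92833 = 0.341492

Final: 0.341492


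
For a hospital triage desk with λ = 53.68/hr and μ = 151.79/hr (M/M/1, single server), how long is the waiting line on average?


ρ = 53.68/151.79 = 0.3536
Lq = ρ²/(1−ρ) = 0.1251/0.6464 = 0.1935

Final: 0.1935


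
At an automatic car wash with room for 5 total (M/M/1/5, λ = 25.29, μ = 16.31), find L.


ρ = 25.29/16.31 = 1.5506
L = ρ[1 − (K+1)ρ^K + Kρ^(K+1)] / [(1−ρ)(1−ρ^(K+1))]
Numerator: 1.5506·(1 − 6·8.963432 + 5·13.898541) = 25.913506
Denominator: (-0.5506)·(-12.898541) = 7.101710
L = 25.913506/7.101710 = 3.6489

Final: 3.6489


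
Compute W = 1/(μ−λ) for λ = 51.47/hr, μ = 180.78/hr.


W = 1/(μ−λ) = 1/(180.78 − 51.47) = 1/129.31 = 0.007733 hr

Final: 0.007733 hr


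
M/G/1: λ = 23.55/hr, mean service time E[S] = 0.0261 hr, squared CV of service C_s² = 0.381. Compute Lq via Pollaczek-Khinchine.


ρ = λ·E[S] = 23.55·0.0261 = 0.6147
Lq = ρ²(1+C_s²)/(2(1−ρ)) = 0.3778·(1+0.381)/(2·0.3853)
= 0.3778·1.3810/0.7707 = 0.67698

Final: 0.67698


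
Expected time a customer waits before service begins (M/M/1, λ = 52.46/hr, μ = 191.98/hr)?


ρ = 52.46/191.98 = 0.2733
Wq = ρ/(μ−λ) = 0.2733/(191.98 − 52.46) = 0.2733/139.52 = 0.001959 hr

Final: 0.001959 hr


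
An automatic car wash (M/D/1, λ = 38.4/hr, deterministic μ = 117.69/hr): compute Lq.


ρ = 38.4/117.69 = 0.3263
M/D/1: Lq = ρ²/(2(1−ρ)) = 0.1065/(2·0.6737) = 0.07901

Final: 0.07901


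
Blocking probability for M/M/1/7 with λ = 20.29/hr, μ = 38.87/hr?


ρ = λ/μ = 20.29/38.87 = 0.5220
P_K = (1−ρ)ρ^K/(1−ρ^(K+1)) = (0.4780·0.010560)/(1 − 0.005512)
= 0.005048/0.994488 = 0.005076

Final: 0.005076


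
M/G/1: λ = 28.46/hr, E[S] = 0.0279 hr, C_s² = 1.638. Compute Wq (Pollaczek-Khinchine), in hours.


ρ = λ·E[S] = 28.46·0.0279 = 0.7940
E[S²] = E[S]²(1+C_s²) = 0.0279²·(1+1.638) = 0.002053
Wq = λ·E[S²]/(2(1−ρ)) = 28.46·0.002053/(2·0.2060) = 0.14187 hr

Final: 0.14187 hr


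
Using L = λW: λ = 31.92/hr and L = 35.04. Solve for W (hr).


W = L/λ = 35.04/31.92 = 1.0977 hr

Final: 1.0977 hr


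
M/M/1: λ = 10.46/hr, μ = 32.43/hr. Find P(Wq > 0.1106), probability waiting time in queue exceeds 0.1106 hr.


ρ = 10.46/32.43 = 0.3225
P(Wq > t) = ρ·e^{−(μ−λ)t} = 0.3225·e^{−2.4299}
= 0.3225·0.088047 = 0.028399

Final: 0.028399


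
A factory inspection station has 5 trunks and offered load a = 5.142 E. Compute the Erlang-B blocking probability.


B(c,a) = (a^c/c!) / Σ_{k=0}^{c} a^k/k!
a^5/5! = 29.955675
Σ terms (k=0..5): 1.00000 + 5.14200 + 13.22008 + 22.65922 + 29.12843 + 29.95568 = 101.105406
B = 29.955675/101.105406 = 0.296282

Final: 0.296282


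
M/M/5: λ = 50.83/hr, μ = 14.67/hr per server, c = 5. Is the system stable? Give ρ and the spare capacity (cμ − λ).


Total capacity cμ = 5·14.67 = 73.35/hr
ρ = λ/(cμ) = 50.83/73.35 = 0.6930
Stable ⇔ ρ < 1: YES
Spare capacity = cμ − λ = 73.35 − 50.83 = 22.52/hr

Final: ρ = 0.6930; stable; margin = 22.52/hr


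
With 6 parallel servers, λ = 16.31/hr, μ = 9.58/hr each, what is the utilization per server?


ρ = λ/(cμ) = 16.31/(6·9.58) = 16.31/57.48 = 0.2838

Final: 0.2838


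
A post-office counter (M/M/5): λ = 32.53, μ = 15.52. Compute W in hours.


a = 2.0960; ρ = 0.4192; P₀ = 0.121774
Lq = P₀·a^c·ρ/(c!(1−ρ)²) = 0.05102
Wq = Lq/λ = 0.05102/32.53 = 0.001568 hr
W = Wq + 1/μ = 0.001568 + 0.06443 = 0.06600 hr

Final: 0.06600 hr


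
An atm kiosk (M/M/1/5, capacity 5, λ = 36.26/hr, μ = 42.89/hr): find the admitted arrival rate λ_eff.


ρ = 0.8454; P_K = (1−ρ)ρ^5/(1−ρ^6) = 0.105153
λ_eff = λ(1 − P_K) = 36.26·(1 − 0.105153) = 36.26·0.894847 = 32.4472 /hr

Final: 32.4472 /hr


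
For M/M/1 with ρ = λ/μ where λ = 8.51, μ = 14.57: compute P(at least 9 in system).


ρ = 8.51/14.57 = 0.5841
P(N ≥ n) = ρ^n = 0.5841^9 = 0.007911

Final: 0.007911


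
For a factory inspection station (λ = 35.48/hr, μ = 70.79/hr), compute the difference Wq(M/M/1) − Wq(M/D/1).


ρ = 35.48/70.79 = 0.5012
Wq(M/M/1) = ρ/(μ−λ) = 0.5012/35.31 = 0.01419 hr
Wq(M/D/1) = ρ/(2(μ−λ)) = 0.007097 hr
Savings = 0.01419 − 0.007097 = 0.007097 hr

Final: 0.007097 hr


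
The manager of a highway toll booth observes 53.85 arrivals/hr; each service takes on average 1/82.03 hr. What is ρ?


ρ = λ/μ = 53.85/82.03 = 0.6565

Final: 0.6565


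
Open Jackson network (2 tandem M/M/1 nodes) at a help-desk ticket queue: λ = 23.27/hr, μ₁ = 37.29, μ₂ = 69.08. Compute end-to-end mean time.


Each node sees arrival rate λ = 23.27/hr (tandem ⇒ throughput preserved).
W₁ = 1/(μ₁−λ) = 1/(37.29−23.27) = 0.07133 hr
W₂ = 1/(μ₂−λ) = 1/(69.08−23.27) = 0.02183 hr
W_total = W₁ + W₂ = 0.07133 + 0.02183 = 0.09316 hr

Final: 0.09316 hr


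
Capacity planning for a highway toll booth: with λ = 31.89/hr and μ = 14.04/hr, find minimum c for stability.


Stability requires cμ > λ ⇔ c > λ/μ.
λ/μ = 31.89/14.04 = 2.2714
Minimum integer c = ⌊2.2714⌋ + 1 = 3
Check: 3·14.04 = 42.12 > 31.89, while 2·14.04 = 28.08 ≤ 31.89

Final: 3 servers


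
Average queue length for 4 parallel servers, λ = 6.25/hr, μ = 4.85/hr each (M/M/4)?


a = λ/μ = 1.2887; ρ = a/4 = 0.3222
P₀ = 0.274336
Lq = P₀·a^c·ρ / (c!·(1−ρ)²) = 0.274336·2.75774·0.3222/(24·0.45946)
= 0.02210

Final: 0.02210


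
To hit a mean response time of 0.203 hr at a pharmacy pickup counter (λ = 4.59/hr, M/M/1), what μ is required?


W = 1/(μ−λ) ⇒ μ − λ = 1/W = 1/0.203 = 4.9261
μ = λ + 1/W = 4.59 + 4.9261 = 9.5161 per hr

Final: 9.5161 /hr


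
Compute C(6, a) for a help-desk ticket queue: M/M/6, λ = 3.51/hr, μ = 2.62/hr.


a = λ/μ = 1.3397; ρ = a/6 = 0.2233
P₀ = 0.261893 (from M/M/c formula)
C(c,a) = [a^c/(c!(1−ρ))]·P₀ = [5.78143/(720·0.7767)]·0.261893
= 0.01034·0.261893 = 0.002707

Final: 0.002707


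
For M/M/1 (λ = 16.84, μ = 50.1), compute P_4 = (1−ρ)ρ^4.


ρ = 16.84/50.1 = 0.3361
P_n = (1−ρ)·ρ^n = (1 − 0.3361)·0.3361^4 = 0.6639·0.012765 = 0.008474

Final: 0.008474


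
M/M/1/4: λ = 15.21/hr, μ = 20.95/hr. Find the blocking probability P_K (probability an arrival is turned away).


ρ = λ/μ = 15.21/20.95 = 0.7260
P_K = (1−ρ)ρ^K/(1−ρ^(K+1)) = (0.2740·0.277831)/(1 − 0.201709)
= 0.076122/0.798291 = 0.095356

Final: 0.095356


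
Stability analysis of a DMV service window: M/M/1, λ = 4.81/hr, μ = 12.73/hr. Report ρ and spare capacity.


Total capacity cμ = 1·12.73 = 12.73/hr
ρ = λ/(cμ) = 4.81/12.73 = 0.3778
Stable ⇔ ρ < 1: YES
Spare capacity = cμ − λ = 12.73 − 4.81 = 7.92/hr

Final: ρ = 0.3778; stable; margin = 7.92/hr


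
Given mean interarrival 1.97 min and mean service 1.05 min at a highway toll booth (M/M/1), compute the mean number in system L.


λ = 60/1.97 = 30.4569 /hr
μ = 60/1.05 = 57.1429 /hr
ρ = λ/μ = 30.4569/57.1429 = 0.5330
L = ρ/(1−ρ) = 0.5330/0.4670 = 1.1413

Final: 1.1413


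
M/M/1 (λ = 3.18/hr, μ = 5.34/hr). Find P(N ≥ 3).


ρ = 3.18/5.34 = 0.5955
P(N ≥ n) = ρ^n = 0.5955^3 = 0.211182

Final: 0.211182


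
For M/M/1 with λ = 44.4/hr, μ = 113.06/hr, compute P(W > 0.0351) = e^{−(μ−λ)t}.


W ~ Exponential(μ−λ) for M/M/1.
μ − λ = 113.06 − 44.4 = 68.6600
P(W > t) = e^{−(μ−λ)t} = e^{−2.4100} = 0.089818

Final: 0.089818


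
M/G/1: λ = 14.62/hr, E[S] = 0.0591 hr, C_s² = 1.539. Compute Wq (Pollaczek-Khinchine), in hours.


ρ = λ·E[S] = 14.62·0.0591 = 0.8640
E[S²] = E[S]²(1+C_s²) = 0.0591²·(1+1.539) = 0.008868
Wq = λ·E[S²]/(2(1−ρ)) = 14.62·0.008868/(2·0.1360) = 0.47682 hr

Final: 0.47682 hr


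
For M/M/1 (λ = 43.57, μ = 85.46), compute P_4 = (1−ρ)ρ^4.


ρ = 43.57/85.46 = 0.5098
P_n = (1−ρ)·ρ^n = (1 − 0.5098)·0.5098^4 = 0.4902·0.067561 = 0.033117

Final: 0.033117


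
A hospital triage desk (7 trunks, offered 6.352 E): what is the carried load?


B(7,6.352) = 0.207864 (Erlang-B)
Carried load = a(1 − B) = 6.352·(1 − 0.207864) = 6.352·0.792136 = 5.0316 E

Final: 5.0316 Erlangs


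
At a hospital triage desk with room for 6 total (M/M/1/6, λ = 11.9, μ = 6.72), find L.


ρ = 11.9/6.72 = 1.7708
L = ρ[1 − (K+1)ρ^K + Kρ^(K+1)] / [(1−ρ)(1−ρ^(K+1))]
Numerator: 1.7708·(1 − 7·30.836575 + 6·54.606434) = 199.719157
Denominator: (-0.7708)·(-53.606434) = 41.321626
L = 199.719157/41.321626 = 4.8333

Final: 4.8333


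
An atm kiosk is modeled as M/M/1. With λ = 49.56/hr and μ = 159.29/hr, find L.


ρ = λ/μ = 49.56/159.29 = 0.3111
L = ρ/(1−ρ) = 0.3111/(1 − 0.3111) = 0.3111/0.6889 = 0.4517

Final: 0.4517


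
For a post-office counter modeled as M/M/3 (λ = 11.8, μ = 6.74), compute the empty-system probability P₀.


a = λ/μ = 11.8/6.74 = 1.7507; ρ = a/c = 0.5836
Σ_{k=0}^{2} a^k/k! (terms k=0..2) = 1.00000 + 1.75074 + 1.53255 = 4.28329
Tail: a^3/(3!(1−ρ)) = 5.36619/(6·0.4164) = 2.14775
P₀ = 1/(4.28329 + 2.14775) = 1/6.43104 = 0.155496

Final: 0.155496


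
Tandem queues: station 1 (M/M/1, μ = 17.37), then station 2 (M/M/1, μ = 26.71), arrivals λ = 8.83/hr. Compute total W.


Each node sees arrival rate λ = 8.83/hr (tandem ⇒ throughput preserved).
W₁ = 1/(μ₁−λ) = 1/(17.37−8.83) = 0.11710 hr
W₂ = 1/(μ₂−λ) = 1/(26.71−8.83) = 0.05593 hr
W_total = W₁ + W₂ = 0.11710 + 0.05593 = 0.17302 hr

Final: 0.17302 hr


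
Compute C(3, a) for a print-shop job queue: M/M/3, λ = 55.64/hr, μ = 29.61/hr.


a = λ/μ = 1.8791; ρ = a/3 = 0.6264
P₀ = 0.131505 (from M/M/c formula)
C(c,a) = [a^c/(c!(1−ρ))]·P₀ = [6.63508/(6·0.3736)]·0.131505
= 2.95970·0.131505 = 0.389214

Final: 0.389214


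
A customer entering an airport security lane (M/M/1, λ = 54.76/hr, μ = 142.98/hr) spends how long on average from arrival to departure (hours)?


W = 1/(μ−λ) = 1/(142.98 − 54.76) = 1/88.22 = 0.01134 hr

Final: 0.01134 hr


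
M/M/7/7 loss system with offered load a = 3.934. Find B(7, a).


B(c,a) = (a^c/c!) / Σ_{k=0}^{c} a^k/k!
a^7/7! = 2.893410
Σ terms (k=0..7): 1.00000 + 3.93400 + 7.73818 + 10.14733 + 9.97990 + 7.85219 + 5.14842 + 2.89341 = 48.693420
B = 2.893410/48.693420 = 0.059421

Final: 0.059421


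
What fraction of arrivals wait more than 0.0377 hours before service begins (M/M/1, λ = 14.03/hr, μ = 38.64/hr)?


ρ = 14.03/38.64 = 0.3631
P(Wq > t) = ρ·e^{−(μ−λ)t} = 0.3631·e^{−0.9278}
= 0.3631·0.395424 = 0.143577

Final: 0.143577


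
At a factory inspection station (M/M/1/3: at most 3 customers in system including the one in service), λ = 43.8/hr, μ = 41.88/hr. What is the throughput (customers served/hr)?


ρ = 1.0458; P_K = (1−ρ)ρ^3/(1−ρ^4) = 0.267052
λ_eff = λ(1 − P_K) = 43.8·(1 − 0.267052) = 43.8·0.732948 = 32.1031 /hr

Final: 32.1031 /hr


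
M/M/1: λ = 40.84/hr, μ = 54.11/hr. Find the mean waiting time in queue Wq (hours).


ρ = 40.84/54.11 = 0.7548
Wq = ρ/(μ−λ) = 0.7548/(54.11 − 40.84) = 0.7548/13.27 = 0.05688 hr

Final: 0.05688 hr


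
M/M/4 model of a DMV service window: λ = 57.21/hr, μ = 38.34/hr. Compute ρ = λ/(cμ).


ρ = λ/(cμ) = 57.21/(4·38.34) = 57.21/153.36 = 0.3730

Final: 0.3730


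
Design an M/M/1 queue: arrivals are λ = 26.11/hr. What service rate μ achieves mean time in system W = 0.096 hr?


W = 1/(μ−λ) ⇒ μ − λ = 1/W = 1/0.096 = 10.4167
μ = λ + 1/W = 26.11 + 10.4167 = 36.5267 per hr

Final: 36.5267 /hr


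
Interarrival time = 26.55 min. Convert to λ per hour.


λ = 1/(interarrival time) in consistent units.
1 hour = 60 min, so λ = 60/26.55 = 2.2599 per hour

Final: 2.2599 /hr


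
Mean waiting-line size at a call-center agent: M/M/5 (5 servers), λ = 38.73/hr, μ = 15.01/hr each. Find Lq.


a = λ/μ = 2.5803; ρ = a/5 = 0.5161
P₀ = 0.073590
Lq = P₀·a^c·ρ / (c!·(1−ρ)²) = 0.073590·114.37577·0.5161/(120·0.23420)
= 0.15455

Final: 0.15455


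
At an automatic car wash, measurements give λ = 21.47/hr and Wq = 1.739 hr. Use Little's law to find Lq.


Lq = λWq = 21.47·1.739 = 37.3363

Final: 37.3363


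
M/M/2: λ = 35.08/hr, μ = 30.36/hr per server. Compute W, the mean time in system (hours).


a = 1.1555; ρ = 0.5777; P₀ = 0.267641
Lq = P₀·a^c·ρ/(c!(1−ρ)²) = 0.57889
Wq = Lq/λ = 0.57889/35.08 = 0.01650 hr
W = Wq + 1/μ = 0.01650 + 0.03294 = 0.04944 hr

Final: 0.04944 hr


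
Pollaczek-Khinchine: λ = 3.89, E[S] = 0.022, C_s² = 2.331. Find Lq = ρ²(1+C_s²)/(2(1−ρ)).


ρ = λ·E[S] = 3.89·0.022 = 0.08558
Lq = ρ²(1+C_s²)/(2(1−ρ)) = 0.007324·(1+2.331)/(2·0.9144)
= 0.007324·3.3310/1.8288 = 0.01334

Final: 0.01334


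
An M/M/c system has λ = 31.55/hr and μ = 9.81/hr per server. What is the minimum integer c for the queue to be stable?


Stability requires cμ > λ ⇔ c > λ/μ.
λ/μ = 31.55/9.81 = 3.2161
Minimum integer c = ⌊3.2161⌋ + 1 = 4
Check: 4·9.81 = 39.24 > 31.55, while 3·9.81 = 29.43 ≤ 31.55

Final: 4 servers


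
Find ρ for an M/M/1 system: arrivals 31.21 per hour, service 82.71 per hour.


ρ = λ/μ = 31.21/82.71 = 0.3773

Final: 0.3773


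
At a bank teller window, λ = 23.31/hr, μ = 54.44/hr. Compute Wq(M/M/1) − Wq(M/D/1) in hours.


ρ = 23.31/54.44 = 0.4282
Wq(M/M/1) = ρ/(μ−λ) = 0.4282/31.13 = 0.01375 hr
Wq(M/D/1) = ρ/(2(μ−λ)) = 0.006877 hr
Savings = 0.01375 − 0.006877 = 0.006877 hr

Final: 0.006877 hr


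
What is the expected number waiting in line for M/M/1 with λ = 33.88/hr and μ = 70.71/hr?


ρ = 33.88/70.71 = 0.4791
Lq = ρ²/(1−ρ) = 0.2296/0.5209 = 0.4408

Final: 0.4408


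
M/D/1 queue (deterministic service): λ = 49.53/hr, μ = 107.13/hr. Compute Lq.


ρ = 49.53/107.13 = 0.4623
M/D/1: Lq = ρ²/(2(1−ρ)) = 0.2138/(2·0.5377) = 0.19878

Final: 0.19878


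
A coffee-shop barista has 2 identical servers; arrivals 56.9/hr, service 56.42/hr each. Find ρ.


ρ = λ/(cμ) = 56.9/(2·56.42) = 56.9/112.84 = 0.5043

Final: 0.5043


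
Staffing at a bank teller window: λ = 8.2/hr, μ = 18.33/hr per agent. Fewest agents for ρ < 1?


Stability requires cμ > λ ⇔ c > λ/μ.
λ/μ = 8.2/18.33 = 0.4474
Minimum integer c = ⌊0.4474⌋ + 1 = 1
Check: 1·18.33 = 18.33 > 8.2, while 0·18.33 = 0.00 ≤ 8.2

Final: 1 servers


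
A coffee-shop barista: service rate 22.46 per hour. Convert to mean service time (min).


Mean service time = 1/μ = 1/22.46 hour = 0.04452 hour
In minutes: 0.04452 × 60 = 2.6714 min

Final: 2.6714 min


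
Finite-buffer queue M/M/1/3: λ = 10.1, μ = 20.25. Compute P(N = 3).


ρ = λ/μ = 10.1/20.25 = 0.4988
P_K = (1−ρ)ρ^K/(1−ρ^(K+1)) = (0.5012·0.124076)/(1 − 0.061885)
= 0.062191/0.938115 = 0.066294

Final: 0.066294


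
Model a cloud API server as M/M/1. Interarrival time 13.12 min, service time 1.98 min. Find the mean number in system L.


λ = 60/13.12 = 4.5732 /hr
μ = 60/1.98 = 30.3030 /hr
ρ = λ/μ = 4.5732/30.3030 = 0.1509
L = ρ/(1−ρ) = 0.1509/0.8491 = 0.1777

Final: 0.1777


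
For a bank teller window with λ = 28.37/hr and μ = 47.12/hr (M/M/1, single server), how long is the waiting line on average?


ρ = 28.37/47.12 = 0.6021
Lq = ρ²/(1−ρ) = 0.3625/0.3979 = 0.9110

Final: 0.9110


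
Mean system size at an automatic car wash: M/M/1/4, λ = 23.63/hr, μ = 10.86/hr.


ρ = 23.63/10.86 = 2.1759
L = ρ[1 − (K+1)ρ^K + Kρ^(K+1)] / [(1−ρ)(1−ρ^(K+1))]
Numerator: 2.1759·(1 − 5·22.414837 + 4·48.771878) = 182.802481
Denominator: (-1.1759)·(-47.771878) = 56.173746
L = 182.802481/56.173746 = 3.2542

Final: 3.2542


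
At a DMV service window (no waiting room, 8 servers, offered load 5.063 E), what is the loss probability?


B(c,a) = (a^c/c!) / Σ_{k=0}^{c} a^k/k!
a^8/8! = 10.708851
Σ terms (k=0..8): 1.00000 + 5.06300 + 12.81698 + 21.63080 + 27.37918 + 27.72416 + 23.39457 + 16.92096 + 10.70885 = 146.638503
B = 10.708851/146.638503 = 0.073029

Final: 0.073029


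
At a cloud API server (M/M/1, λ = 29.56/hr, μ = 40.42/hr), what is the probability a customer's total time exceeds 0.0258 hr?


W ~ Exponential(μ−λ) for M/M/1.
μ − λ = 40.42 − 29.56 = 10.8600
P(W > t) = e^{−(μ−λ)t} = e^{−0.2802} = 0.755642

Final: 0.755642


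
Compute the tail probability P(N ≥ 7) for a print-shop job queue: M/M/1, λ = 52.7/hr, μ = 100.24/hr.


ρ = 52.7/100.24 = 0.5257
P(N ≥ n) = ρ^n = 0.5257^7 = 0.011102

Final: 0.011102


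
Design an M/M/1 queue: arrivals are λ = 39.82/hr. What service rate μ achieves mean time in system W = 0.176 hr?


W = 1/(μ−λ) ⇒ μ − λ = 1/W = 1/0.176 = 5.6818
μ = λ + 1/W = 39.82 + 5.6818 = 45.5018 per hr

Final: 45.5018 /hr


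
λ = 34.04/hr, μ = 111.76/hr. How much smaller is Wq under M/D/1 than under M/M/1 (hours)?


ρ = 34.04/111.76 = 0.3046
Wq(M/M/1) = ρ/(μ−λ) = 0.3046/77.72 = 0.003919 hr
Wq(M/D/1) = ρ/(2(μ−λ)) = 0.001959 hr
Savings = 0.003919 − 0.001959 = 0.001959 hr

Final: 0.001959 hr
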